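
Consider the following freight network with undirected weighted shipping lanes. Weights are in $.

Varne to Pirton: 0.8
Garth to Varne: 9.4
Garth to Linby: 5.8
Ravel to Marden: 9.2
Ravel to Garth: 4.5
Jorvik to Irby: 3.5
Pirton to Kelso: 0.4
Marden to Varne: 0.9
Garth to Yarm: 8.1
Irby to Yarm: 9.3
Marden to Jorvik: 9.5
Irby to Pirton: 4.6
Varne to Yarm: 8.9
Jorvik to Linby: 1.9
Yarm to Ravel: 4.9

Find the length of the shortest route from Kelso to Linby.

$10.4

Candidate routes:
Kelso → Pirton → Irby → Jorvik → Linby: 0.4+4.6+3.5+1.9 = 10.4
Kelso → Pirton → Varne → Garth → Linby: 0.4+0.8+9.4+5.8 = 16.4
Kelso → Pirton → Varne → Marden → Jorvik → Linby: 0.4+0.8+0.9+9.5+1.9 = 13.5
Kelso → Pirton → Varne → Marden → Ravel → Garth → Linby: 0.4+0.8+0.9+9.2+4.5+5.8 = 21.6
The minimum is $10.4 via Kelso → Pirton → Irby → Jorvik → Linby.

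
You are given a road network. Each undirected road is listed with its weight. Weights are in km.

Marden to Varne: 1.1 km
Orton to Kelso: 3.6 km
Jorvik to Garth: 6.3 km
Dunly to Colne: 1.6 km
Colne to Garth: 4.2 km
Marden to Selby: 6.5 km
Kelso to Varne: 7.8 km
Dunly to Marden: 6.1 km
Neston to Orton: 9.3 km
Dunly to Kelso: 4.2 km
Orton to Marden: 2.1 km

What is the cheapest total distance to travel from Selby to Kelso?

Settle nodes by increasing distance from Selby:
Selby: 0
Marden: 6.5  (via Selby)
Varne: 7.6  (via Marden)
Orton: 8.6  (via Marden)
Kelso: 12.2  (via Orton)
Shortest route: Selby → Marden → Orton → Kelso = 12.2 km.

12.2 km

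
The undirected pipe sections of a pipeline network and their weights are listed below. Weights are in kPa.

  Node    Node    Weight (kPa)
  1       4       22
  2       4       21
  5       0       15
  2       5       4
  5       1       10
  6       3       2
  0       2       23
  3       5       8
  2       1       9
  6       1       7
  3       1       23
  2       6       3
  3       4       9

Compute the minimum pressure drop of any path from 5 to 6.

7 kPa

Enumerating some paths:
5–2–6: 4+3 = 7
5–1–6: 10+7 = 17
5–3–6: 8+2 = 10
Cheapest is 5–2–6 at 7 kPa.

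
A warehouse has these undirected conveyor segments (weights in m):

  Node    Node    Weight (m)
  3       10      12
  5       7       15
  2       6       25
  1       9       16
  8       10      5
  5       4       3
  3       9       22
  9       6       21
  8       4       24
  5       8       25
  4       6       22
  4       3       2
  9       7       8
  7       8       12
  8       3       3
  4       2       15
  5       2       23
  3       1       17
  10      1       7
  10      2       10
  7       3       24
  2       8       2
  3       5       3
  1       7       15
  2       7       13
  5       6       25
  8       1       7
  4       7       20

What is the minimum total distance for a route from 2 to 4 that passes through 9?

45 m

Best 2 to 9: 2 → 7 → 9 costing 21
Best 9 to 4: 9 → 3 → 4 costing 24
Total via 9: 21 + 24 = 45 m.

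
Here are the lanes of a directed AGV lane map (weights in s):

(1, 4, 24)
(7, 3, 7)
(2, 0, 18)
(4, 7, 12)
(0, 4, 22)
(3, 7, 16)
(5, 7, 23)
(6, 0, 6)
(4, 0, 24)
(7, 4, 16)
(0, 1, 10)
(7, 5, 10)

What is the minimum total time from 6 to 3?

47 s

Running Dijkstra from 6:
6: 0
0: 6  (via 6)
1: 16  (via 0)
4: 28  (via 0)
7: 40  (via 4)
3: 47  (via 7)
Shortest route: 6–0–4–7–3 = 47 s.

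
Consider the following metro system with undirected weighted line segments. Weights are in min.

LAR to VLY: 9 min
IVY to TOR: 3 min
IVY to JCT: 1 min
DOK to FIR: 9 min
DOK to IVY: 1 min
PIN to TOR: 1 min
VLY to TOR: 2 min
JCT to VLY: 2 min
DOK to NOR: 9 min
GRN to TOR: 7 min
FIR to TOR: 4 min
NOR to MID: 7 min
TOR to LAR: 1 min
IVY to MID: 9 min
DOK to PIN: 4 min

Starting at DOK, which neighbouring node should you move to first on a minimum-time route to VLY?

IVY

Compare a few routes:
DOK → IVY → TOR → VLY: 1+3+2 = 6
DOK → IVY → JCT → VLY: 1+1+2 = 4
Cheapest is DOK → IVY → JCT → VLY at 4 min.
So from DOK the first move is to IVY.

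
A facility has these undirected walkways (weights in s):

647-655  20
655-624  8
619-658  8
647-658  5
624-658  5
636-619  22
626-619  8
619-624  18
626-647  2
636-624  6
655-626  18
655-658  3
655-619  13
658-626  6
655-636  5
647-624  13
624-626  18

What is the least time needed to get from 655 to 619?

Enumerating some paths:
655 → 619: 13 = 13
655 → 658 → 619: 3+8 = 11
655 → 658 → 626 → 619: 3+6+8 = 17
655 → 658 → 647 → 626 → 619: 3+5+2+8 = 18
Cheapest is 655 → 658 → 619 at 11 s.

11 s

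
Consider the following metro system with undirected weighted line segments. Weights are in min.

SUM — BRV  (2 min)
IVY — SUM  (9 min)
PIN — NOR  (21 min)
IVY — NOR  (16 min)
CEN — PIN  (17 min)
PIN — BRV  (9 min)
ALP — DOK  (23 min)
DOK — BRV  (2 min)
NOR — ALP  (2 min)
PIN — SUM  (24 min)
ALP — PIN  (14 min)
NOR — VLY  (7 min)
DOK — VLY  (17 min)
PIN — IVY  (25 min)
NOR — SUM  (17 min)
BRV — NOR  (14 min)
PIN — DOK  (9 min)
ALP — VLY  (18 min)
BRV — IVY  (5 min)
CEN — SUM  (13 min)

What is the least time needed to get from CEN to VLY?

34 min

Compare a few routes:
CEN–SUM–BRV–NOR–VLY: 13+2+14+7 = 36
CEN–SUM–BRV–DOK–VLY: 13+2+2+17 = 34
Cheapest is CEN–SUM–BRV–DOK–VLY at 34 min.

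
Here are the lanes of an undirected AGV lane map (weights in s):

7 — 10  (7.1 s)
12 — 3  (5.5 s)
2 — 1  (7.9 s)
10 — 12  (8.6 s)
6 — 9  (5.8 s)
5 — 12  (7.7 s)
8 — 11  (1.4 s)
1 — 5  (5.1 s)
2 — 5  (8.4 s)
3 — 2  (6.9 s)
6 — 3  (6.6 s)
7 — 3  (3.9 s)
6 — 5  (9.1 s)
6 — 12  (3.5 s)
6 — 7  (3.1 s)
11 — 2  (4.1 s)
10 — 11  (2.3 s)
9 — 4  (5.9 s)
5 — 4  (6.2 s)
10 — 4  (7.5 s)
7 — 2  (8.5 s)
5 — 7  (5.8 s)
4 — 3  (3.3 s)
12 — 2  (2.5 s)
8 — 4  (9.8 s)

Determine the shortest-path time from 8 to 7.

10.8 s

Candidate routes:
8 → 11 → 2 → 7: 1.4+4.1+8.5 = 14
8 → 11 → 10 → 7: 1.4+2.3+7.1 = 10.8
Cheapest is 8 → 11 → 10 → 7 at 10.8 s.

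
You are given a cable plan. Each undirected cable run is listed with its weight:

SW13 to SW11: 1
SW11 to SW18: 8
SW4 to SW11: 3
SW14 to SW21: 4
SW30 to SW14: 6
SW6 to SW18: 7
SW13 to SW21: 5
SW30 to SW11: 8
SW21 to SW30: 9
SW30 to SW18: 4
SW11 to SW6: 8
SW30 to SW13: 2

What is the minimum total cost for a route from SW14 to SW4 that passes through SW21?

Shortest SW14→SW21: SW14–SW21 = 4
Best SW21 to SW4: SW21–SW13–SW11–SW4 costing 9
Total via SW21: 4 + 9 = 13.

13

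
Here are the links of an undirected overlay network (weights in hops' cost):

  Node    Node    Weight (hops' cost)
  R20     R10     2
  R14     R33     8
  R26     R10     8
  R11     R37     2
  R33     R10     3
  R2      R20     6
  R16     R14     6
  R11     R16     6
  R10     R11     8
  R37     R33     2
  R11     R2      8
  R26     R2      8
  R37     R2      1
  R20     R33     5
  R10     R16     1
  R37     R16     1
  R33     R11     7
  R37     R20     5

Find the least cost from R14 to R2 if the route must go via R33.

11 hops' cost

Shortest R14→R33: R14 → R33 = 8
Shortest R33→R2: R33 → R37 → R2 = 3
Total via R33: 8 + 3 = 11 hops' cost.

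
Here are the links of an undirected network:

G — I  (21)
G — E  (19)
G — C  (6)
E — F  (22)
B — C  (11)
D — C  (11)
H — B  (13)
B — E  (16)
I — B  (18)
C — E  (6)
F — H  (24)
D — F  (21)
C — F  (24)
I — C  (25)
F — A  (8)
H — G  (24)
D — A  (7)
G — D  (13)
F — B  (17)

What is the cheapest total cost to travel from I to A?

41

Running Dijkstra from I:
I: 0
B: 18  (via I)
G: 21  (via I)
C: 25  (via I)
E: 31  (via C)
H: 31  (via B)
D: 34  (via G)
F: 35  (via B)
A: 41  (via D)
Shortest route: I → G → D → A = 41.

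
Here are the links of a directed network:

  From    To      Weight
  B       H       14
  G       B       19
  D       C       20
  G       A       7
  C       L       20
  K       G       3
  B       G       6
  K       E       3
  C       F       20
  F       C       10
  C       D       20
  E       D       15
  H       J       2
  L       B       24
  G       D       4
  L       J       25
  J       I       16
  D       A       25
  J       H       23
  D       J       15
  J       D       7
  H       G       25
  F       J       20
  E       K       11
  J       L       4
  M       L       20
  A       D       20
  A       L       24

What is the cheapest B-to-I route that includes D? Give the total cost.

Best B to D: B → G → D costing 10
Best D to I: D → J → I costing 31
Total via D: 10 + 31 = 41.

41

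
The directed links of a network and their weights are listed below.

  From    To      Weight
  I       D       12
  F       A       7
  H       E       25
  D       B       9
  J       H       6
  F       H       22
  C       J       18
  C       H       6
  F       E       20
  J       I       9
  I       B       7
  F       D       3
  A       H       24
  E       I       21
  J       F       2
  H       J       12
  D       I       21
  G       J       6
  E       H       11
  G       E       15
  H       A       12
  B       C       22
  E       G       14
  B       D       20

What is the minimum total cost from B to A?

Enumerating some paths:
B–C–H–A: 22+6+12 = 40
B–C–J–F–A: 22+18+2+7 = 49
Cheapest is B–C–H–A at 40.

40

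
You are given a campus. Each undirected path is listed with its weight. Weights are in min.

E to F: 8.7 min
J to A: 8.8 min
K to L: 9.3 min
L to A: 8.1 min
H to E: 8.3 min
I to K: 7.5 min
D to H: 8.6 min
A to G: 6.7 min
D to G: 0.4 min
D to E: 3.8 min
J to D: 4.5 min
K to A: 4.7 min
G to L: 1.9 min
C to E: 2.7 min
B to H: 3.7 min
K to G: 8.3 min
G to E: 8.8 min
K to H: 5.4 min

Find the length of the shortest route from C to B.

14.7 min

Running Dijkstra from C:
C: 0
E: 2.7  (via C)
D: 6.5  (via E)
G: 6.9  (via D)
L: 8.8  (via G)
H: 11  (via E)
J: 11  (via D)
F: 11.4  (via E)
A: 13.6  (via G)
B: 14.7  (via H)
Shortest route: C–E–H–B = 14.7 min.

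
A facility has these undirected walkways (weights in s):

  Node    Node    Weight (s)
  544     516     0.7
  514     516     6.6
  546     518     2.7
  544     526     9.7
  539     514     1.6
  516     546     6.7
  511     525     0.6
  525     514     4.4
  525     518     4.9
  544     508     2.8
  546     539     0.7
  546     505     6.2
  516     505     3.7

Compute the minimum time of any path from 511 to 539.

6.6 s

Settle nodes by increasing distance from 511:
511: 0
525: 0.6  (via 511)
514: 5  (via 525)
518: 5.5  (via 525)
539: 6.6  (via 514)
Shortest route: 511–525–514–539 = 6.6 s.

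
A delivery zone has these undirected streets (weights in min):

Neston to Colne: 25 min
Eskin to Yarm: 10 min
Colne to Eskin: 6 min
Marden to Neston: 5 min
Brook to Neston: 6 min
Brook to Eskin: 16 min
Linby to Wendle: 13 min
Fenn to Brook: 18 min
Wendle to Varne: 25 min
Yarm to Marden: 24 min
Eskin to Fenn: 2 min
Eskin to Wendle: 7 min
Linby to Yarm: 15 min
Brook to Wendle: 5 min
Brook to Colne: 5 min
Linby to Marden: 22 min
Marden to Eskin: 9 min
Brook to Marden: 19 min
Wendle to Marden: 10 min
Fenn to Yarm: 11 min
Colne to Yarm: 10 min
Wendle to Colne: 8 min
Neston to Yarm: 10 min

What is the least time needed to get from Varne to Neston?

36 min

Candidate routes:
Varne - Wendle - Colne - Brook - Neston: 25+8+5+6 = 44
Varne - Wendle - Eskin - Marden - Neston: 25+7+9+5 = 46
Varne - Wendle - Brook - Neston: 25+5+6 = 36
Varne - Wendle - Marden - Neston: 25+10+5 = 40
The minimum is 36 min via Varne - Wendle - Brook - Neston.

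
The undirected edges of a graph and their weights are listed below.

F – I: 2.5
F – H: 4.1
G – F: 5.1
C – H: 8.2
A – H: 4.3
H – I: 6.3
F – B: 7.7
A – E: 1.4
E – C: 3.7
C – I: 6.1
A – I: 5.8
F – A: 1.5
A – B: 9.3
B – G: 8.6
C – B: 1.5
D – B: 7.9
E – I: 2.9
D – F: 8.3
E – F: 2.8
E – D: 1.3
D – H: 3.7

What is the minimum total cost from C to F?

Candidate routes:
C–I–F: 6.1+2.5 = 8.6
C–E–A–F: 3.7+1.4+1.5 = 6.6
C–E–F: 3.7+2.8 = 6.5
C–E–I–F: 3.7+2.9+2.5 = 9.1
Cheapest is C–E–F at 6.5.

6.5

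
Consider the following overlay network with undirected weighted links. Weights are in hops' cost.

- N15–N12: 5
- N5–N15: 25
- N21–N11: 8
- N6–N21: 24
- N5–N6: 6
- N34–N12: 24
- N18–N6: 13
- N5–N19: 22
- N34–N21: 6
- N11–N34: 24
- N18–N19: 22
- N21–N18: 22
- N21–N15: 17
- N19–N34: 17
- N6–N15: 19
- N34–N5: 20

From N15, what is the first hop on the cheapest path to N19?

Enumerating some paths:
N15 → N6 → N5 → N19: 19+6+22 = 47
N15 → N12 → N34 → N19: 5+24+17 = 46
N15 → N21 → N34 → N19: 17+6+17 = 40
The minimum is 40 hops' cost via N15 → N21 → N34 → N19.
So from N15 the first move is to N21.

N21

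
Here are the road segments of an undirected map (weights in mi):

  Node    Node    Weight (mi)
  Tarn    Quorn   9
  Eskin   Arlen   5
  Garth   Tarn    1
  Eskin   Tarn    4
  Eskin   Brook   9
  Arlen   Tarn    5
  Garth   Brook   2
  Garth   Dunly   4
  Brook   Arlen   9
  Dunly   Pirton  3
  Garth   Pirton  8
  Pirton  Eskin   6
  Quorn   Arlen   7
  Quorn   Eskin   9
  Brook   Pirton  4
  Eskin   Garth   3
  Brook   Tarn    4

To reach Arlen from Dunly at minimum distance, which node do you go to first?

Enumerating some paths:
Dunly–Garth–Tarn–Arlen: 4+1+5 = 10
Dunly–Pirton–Eskin–Arlen: 3+6+5 = 14
Dunly–Garth–Eskin–Arlen: 4+3+5 = 12
Dunly–Garth–Tarn–Eskin–Arlen: 4+1+4+5 = 14
The minimum is 10 mi via Dunly–Garth–Tarn–Arlen.
So from Dunly the first move is to Garth.

Garth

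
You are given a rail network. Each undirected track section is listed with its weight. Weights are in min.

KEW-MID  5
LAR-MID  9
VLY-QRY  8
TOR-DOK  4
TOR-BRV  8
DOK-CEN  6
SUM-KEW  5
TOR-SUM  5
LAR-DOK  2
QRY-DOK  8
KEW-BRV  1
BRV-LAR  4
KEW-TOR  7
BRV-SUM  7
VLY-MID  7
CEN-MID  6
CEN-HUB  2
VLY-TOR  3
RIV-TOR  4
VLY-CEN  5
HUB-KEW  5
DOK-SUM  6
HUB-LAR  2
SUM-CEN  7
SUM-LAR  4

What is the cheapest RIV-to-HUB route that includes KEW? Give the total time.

16 min

Best RIV to KEW: RIV → TOR → KEW costing 11
Best KEW to HUB: KEW → HUB costing 5
Total via KEW: 11 + 5 = 16 min.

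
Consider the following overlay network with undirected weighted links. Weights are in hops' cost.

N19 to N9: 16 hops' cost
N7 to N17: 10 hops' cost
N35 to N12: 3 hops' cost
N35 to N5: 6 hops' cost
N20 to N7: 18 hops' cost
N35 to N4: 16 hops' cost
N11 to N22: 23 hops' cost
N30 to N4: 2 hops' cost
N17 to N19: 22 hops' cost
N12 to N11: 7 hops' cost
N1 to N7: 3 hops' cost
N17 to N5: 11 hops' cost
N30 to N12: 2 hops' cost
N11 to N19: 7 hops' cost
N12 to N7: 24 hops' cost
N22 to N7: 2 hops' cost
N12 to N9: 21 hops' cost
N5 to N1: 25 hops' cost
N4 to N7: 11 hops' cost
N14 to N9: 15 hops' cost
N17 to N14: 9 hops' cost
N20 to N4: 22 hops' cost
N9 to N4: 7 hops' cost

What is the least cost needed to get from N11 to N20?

33 hops' cost

Candidate routes:
N11 → N12 → N30 → N4 → N20: 7+2+2+22 = 33
N11 → N12 → N30 → N4 → N7 → N20: 7+2+2+11+18 = 40
Cheapest is N11 → N12 → N30 → N4 → N20 at 33 hops' cost.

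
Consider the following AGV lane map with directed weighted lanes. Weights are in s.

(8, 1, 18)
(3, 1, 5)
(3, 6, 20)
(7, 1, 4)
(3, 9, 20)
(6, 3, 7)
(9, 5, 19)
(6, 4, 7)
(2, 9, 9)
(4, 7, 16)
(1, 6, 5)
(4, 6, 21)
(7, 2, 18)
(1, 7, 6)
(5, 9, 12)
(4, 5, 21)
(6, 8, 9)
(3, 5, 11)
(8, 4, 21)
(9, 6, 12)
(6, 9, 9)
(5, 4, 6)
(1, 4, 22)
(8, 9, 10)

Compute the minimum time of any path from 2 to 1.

33 s

Shortest distances from 2:
2: 0
9: 9  (via 2)
6: 21  (via 9)
3: 28  (via 6)
4: 28  (via 6)
5: 28  (via 9)
8: 30  (via 6)
1: 33  (via 3)
Shortest route: 2–9–6–3–1 = 33 s.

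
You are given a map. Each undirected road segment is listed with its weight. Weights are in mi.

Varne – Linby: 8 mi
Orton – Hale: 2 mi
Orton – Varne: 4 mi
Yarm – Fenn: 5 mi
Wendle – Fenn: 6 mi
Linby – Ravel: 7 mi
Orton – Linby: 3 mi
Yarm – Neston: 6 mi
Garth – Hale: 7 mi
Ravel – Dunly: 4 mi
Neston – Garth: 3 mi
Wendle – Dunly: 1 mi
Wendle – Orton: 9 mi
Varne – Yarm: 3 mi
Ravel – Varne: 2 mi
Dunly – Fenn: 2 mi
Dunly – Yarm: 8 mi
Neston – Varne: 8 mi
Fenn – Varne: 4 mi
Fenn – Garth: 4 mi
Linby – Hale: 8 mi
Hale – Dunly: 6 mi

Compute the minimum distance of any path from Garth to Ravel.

Candidate routes:
Garth → Neston → Varne → Ravel: 3+8+2 = 13
Garth → Fenn → Dunly → Ravel: 4+2+4 = 10
Garth → Neston → Yarm → Varne → Ravel: 3+6+3+2 = 14
Cheapest is Garth → Fenn → Dunly → Ravel at 10 mi.

10 mi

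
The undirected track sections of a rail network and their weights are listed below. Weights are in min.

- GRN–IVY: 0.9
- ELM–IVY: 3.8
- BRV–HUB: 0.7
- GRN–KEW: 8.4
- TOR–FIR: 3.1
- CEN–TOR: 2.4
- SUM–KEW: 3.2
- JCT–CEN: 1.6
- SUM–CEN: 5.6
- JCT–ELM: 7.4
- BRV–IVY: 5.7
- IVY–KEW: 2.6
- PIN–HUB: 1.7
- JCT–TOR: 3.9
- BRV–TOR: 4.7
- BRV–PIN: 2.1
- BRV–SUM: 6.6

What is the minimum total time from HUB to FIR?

8.5 min

Enumerating some paths:
HUB - BRV - SUM - CEN - TOR - FIR: 0.7+6.6+5.6+2.4+3.1 = 18.4
HUB - BRV - TOR - FIR: 0.7+4.7+3.1 = 8.5
HUB - PIN - BRV - TOR - FIR: 1.7+2.1+4.7+3.1 = 11.6
The minimum is 8.5 min via HUB - BRV - TOR - FIR.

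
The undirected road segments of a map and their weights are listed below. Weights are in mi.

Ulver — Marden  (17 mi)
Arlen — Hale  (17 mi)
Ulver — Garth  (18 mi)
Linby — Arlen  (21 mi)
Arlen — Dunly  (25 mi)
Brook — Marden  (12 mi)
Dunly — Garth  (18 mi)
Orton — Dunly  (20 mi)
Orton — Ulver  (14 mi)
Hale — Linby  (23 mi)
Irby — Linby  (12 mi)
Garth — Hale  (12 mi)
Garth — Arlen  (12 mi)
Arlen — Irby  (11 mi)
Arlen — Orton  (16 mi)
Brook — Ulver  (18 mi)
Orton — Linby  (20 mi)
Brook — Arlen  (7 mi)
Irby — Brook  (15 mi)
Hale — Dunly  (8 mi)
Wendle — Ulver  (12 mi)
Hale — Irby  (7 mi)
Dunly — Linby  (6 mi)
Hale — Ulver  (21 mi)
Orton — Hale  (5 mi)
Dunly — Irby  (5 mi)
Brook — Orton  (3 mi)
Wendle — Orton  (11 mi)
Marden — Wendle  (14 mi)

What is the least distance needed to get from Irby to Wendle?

Running Dijkstra from Irby:
Irby: 0
Dunly: 5  (via Irby)
Hale: 7  (via Irby)
Arlen: 11  (via Irby)
Linby: 11  (via Dunly)
Orton: 12  (via Hale)
Brook: 15  (via Irby)
Garth: 19  (via Hale)
Wendle: 23  (via Orton)
Shortest route: Irby → Hale → Orton → Wendle = 23 mi.

23 mi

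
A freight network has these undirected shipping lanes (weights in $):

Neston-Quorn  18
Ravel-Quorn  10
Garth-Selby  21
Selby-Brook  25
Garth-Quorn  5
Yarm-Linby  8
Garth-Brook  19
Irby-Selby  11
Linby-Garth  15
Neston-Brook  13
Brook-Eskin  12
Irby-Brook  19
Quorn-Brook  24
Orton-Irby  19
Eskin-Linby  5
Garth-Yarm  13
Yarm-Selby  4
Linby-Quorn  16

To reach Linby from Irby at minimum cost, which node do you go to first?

Selby

Enumerating some paths:
Irby - Selby - Yarm - Linby: 11+4+8 = 23
Irby - Brook - Eskin - Linby: 19+12+5 = 36
Cheapest is Irby - Selby - Yarm - Linby at $23.
So from Irby the first move is to Selby.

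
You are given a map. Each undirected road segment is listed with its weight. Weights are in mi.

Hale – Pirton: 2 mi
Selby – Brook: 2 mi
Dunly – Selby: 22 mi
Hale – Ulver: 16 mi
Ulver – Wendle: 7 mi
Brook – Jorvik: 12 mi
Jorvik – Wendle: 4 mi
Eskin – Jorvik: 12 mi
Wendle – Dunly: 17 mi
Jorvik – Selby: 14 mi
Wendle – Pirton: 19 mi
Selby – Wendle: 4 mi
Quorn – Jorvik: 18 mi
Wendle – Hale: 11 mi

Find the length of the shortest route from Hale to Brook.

17 mi

Running Dijkstra from Hale:
Hale: 0
Pirton: 2  (via Hale)
Wendle: 11  (via Hale)
Selby: 15  (via Wendle)
Jorvik: 15  (via Wendle)
Ulver: 16  (via Hale)
Brook: 17  (via Selby)
Shortest route: Hale → Wendle → Selby → Brook = 17 mi.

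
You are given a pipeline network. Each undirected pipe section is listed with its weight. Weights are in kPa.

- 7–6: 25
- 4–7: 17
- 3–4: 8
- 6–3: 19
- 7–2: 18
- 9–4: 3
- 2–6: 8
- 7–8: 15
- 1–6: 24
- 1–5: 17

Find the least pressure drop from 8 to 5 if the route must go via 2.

Shortest 8→2: 8 → 7 → 2 = 33
Best 2 to 5: 2 → 6 → 1 → 5 costing 49
Total via 2: 33 + 49 = 82 kPa.

82 kPa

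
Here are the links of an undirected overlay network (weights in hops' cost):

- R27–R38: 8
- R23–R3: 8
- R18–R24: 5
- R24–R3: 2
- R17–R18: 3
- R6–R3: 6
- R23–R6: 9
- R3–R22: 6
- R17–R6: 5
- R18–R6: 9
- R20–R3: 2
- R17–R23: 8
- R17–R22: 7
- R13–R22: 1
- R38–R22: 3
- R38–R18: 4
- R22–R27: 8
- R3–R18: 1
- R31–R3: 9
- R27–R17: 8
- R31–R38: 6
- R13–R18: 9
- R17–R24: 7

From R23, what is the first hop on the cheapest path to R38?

Compare a few routes:
R23–R17–R18–R38: 8+3+4 = 15
R23–R3–R18–R38: 8+1+4 = 13
The minimum is 13 hops' cost via R23–R3–R18–R38.
So from R23 the first move is to R3.

R3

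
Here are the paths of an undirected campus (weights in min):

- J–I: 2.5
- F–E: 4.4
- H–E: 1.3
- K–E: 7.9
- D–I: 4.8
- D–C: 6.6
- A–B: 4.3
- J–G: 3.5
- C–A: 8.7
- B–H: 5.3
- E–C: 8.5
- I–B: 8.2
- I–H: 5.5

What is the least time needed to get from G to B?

14.2 min

Compare a few routes:
G–J–I–H–B: 3.5+2.5+5.5+5.3 = 16.8
G–J–I–B: 3.5+2.5+8.2 = 14.2
G–J–I–D–C–A–B: 3.5+2.5+4.8+6.6+8.7+4.3 = 30.4
The minimum is 14.2 min via G–J–I–B.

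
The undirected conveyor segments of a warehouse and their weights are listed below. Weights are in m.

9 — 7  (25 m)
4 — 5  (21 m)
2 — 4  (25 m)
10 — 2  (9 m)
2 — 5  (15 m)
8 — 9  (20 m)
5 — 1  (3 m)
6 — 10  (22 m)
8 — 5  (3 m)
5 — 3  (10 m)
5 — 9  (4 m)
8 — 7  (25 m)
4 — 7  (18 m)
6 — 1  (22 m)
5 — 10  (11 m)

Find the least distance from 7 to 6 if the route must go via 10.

Best 7 to 10: 7–8–5–10 costing 39
Shortest 10→6: 10–6 = 22
Total via 10: 39 + 22 = 61 m.

61 m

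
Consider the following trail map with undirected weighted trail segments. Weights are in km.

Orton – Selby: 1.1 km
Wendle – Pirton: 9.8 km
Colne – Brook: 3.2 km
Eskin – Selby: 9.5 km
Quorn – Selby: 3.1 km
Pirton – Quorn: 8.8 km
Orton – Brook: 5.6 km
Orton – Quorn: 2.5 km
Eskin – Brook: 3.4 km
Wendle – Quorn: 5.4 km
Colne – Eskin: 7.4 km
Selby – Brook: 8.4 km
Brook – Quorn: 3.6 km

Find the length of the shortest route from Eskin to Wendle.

Enumerating some paths:
Eskin - Selby - Quorn - Wendle: 9.5+3.1+5.4 = 18
Eskin - Brook - Quorn - Wendle: 3.4+3.6+5.4 = 12.4
Eskin - Brook - Orton - Quorn - Wendle: 3.4+5.6+2.5+5.4 = 16.9
Eskin - Selby - Orton - Quorn - Wendle: 9.5+1.1+2.5+5.4 = 18.5
Cheapest is Eskin - Brook - Quorn - Wendle at 12.4 km.

12.4 km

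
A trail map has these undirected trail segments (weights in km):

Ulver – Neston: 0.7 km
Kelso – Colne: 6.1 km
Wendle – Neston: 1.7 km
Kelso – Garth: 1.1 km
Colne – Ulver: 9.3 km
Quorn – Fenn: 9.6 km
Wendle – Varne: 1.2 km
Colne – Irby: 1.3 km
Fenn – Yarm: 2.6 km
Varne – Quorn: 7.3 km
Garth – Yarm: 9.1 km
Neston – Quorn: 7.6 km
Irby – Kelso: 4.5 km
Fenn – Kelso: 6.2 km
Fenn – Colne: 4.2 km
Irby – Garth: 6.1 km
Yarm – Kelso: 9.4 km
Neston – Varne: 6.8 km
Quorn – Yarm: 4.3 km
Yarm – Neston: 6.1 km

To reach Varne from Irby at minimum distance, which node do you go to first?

Compare a few routes:
Irby - Colne - Fenn - Yarm - Neston - Wendle - Varne: 1.3+4.2+2.6+6.1+1.7+1.2 = 17.1
Irby - Colne - Fenn - Yarm - Quorn - Varne: 1.3+4.2+2.6+4.3+7.3 = 19.7
Irby - Colne - Ulver - Neston - Varne: 1.3+9.3+0.7+6.8 = 18.1
Irby - Colne - Ulver - Neston - Wendle - Varne: 1.3+9.3+0.7+1.7+1.2 = 14.2
Cheapest is Irby - Colne - Ulver - Neston - Wendle - Varne at 14.2 km.
So from Irby the first move is to Colne.

Colne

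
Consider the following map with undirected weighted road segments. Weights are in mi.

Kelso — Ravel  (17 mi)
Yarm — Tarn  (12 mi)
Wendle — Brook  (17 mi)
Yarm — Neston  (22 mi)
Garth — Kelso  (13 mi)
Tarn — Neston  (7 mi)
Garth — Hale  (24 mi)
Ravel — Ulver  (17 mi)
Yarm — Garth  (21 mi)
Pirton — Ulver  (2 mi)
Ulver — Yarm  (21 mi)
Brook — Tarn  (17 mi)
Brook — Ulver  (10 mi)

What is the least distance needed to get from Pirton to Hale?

Enumerating some paths:
Pirton–Ulver–Yarm–Garth–Hale: 2+21+21+24 = 68
Pirton–Ulver–Brook–Tarn–Yarm–Garth–Hale: 2+10+17+12+21+24 = 86
Pirton–Ulver–Ravel–Kelso–Garth–Hale: 2+17+17+13+24 = 73
Pirton–Ulver–Brook–Tarn–Neston–Yarm–Garth–Hale: 2+10+17+7+22+21+24 = 103
Cheapest is Pirton–Ulver–Yarm–Garth–Hale at 68 mi.

68 mi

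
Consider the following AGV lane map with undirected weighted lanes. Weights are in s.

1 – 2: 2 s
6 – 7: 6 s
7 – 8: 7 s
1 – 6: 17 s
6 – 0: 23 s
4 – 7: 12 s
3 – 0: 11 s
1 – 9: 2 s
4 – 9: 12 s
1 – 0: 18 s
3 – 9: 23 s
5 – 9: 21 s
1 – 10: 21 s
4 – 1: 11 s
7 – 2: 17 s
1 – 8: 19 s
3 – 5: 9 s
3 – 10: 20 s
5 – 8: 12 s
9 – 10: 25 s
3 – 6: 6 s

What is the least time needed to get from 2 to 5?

25 s

Shortest distances from 2:
2: 0
1: 2  (via 2)
9: 4  (via 1)
4: 13  (via 1)
7: 17  (via 2)
6: 19  (via 1)
0: 20  (via 1)
8: 21  (via 1)
10: 23  (via 1)
3: 25  (via 6)
5: 25  (via 9)
Shortest route: 2–1–9–5 = 25 s.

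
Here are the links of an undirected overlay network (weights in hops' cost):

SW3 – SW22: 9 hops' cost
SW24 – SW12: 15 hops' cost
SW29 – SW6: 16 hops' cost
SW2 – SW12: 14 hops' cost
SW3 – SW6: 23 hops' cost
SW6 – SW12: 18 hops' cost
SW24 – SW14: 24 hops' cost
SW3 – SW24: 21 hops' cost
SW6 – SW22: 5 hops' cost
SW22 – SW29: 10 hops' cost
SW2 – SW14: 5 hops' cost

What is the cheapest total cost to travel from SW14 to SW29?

52 hops' cost

Shortest distances from SW14:
SW14: 0
SW2: 5  (via SW14)
SW12: 19  (via SW2)
SW24: 24  (via SW14)
SW6: 37  (via SW12)
SW22: 42  (via SW6)
SW3: 45  (via SW24)
SW29: 52  (via SW22)
Shortest route: SW14–SW2–SW12–SW6–SW22–SW29 = 52 hops' cost.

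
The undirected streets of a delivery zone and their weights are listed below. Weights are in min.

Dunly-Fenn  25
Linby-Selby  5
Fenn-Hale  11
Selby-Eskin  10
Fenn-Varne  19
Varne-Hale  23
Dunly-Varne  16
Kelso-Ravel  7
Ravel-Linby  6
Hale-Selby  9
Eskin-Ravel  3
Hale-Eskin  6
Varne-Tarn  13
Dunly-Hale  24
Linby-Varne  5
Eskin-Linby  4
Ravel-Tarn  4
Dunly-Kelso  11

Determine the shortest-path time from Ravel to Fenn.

Settle nodes by increasing distance from Ravel:
Ravel: 0
Eskin: 3  (via Ravel)
Tarn: 4  (via Ravel)
Linby: 6  (via Ravel)
Kelso: 7  (via Ravel)
Hale: 9  (via Eskin)
Selby: 11  (via Linby)
Varne: 11  (via Linby)
Dunly: 18  (via Kelso)
Fenn: 20  (via Hale)
Shortest route: Ravel → Eskin → Hale → Fenn = 20 min.

20 min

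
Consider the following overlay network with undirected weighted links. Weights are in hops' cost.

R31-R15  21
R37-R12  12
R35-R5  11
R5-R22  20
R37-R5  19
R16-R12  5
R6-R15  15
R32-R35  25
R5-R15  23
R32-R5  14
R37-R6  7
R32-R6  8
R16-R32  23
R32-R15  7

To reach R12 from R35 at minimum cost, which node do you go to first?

Candidate routes:
R35–R5–R37–R12: 11+19+12 = 42
R35–R5–R32–R6–R37–R12: 11+14+8+7+12 = 52
R35–R32–R6–R37–R12: 25+8+7+12 = 52
The minimum is 42 hops' cost via R35–R5–R37–R12.
So from R35 the first move is to R5.

R5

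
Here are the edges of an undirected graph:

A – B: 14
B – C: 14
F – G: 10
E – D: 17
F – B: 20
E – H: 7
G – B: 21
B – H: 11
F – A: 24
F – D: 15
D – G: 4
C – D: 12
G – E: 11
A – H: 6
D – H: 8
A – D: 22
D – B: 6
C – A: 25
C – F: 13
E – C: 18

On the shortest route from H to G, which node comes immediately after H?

D

Candidate routes:
H - E - D - G: 7+17+4 = 28
H - E - G: 7+11 = 18
H - B - D - G: 11+6+4 = 21
H - D - G: 8+4 = 12
Cheapest is H - D - G at 12.
So from H the first move is to D.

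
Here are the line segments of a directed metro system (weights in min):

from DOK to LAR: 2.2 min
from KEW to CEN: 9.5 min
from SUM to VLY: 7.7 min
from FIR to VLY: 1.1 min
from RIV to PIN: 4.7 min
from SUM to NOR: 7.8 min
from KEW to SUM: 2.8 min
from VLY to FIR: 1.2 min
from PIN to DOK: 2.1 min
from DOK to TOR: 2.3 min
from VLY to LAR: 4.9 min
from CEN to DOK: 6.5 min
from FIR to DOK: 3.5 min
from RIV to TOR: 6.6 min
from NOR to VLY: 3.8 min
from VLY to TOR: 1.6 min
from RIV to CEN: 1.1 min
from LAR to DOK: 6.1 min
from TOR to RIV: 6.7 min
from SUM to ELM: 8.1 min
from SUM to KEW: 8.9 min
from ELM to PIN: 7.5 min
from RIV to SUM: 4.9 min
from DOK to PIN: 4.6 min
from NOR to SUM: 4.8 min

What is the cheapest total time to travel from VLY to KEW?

22.1 min

Candidate routes:
VLY–LAR–DOK–TOR–RIV–SUM–KEW: 4.9+6.1+2.3+6.7+4.9+8.9 = 33.8
VLY–TOR–RIV–SUM–KEW: 1.6+6.7+4.9+8.9 = 22.1
VLY–FIR–DOK–TOR–RIV–SUM–KEW: 1.2+3.5+2.3+6.7+4.9+8.9 = 27.5
Cheapest is VLY–TOR–RIV–SUM–KEW at 22.1 min.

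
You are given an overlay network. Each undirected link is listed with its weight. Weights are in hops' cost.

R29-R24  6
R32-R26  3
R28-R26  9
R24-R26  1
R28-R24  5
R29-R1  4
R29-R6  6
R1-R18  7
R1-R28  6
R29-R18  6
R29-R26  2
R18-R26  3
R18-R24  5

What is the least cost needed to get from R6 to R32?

11 hops' cost

Compare a few routes:
R6–R29–R26–R32: 6+2+3 = 11
R6–R29–R24–R26–R32: 6+6+1+3 = 16
R6–R29–R18–R24–R26–R32: 6+6+5+1+3 = 21
R6–R29–R18–R26–R32: 6+6+3+3 = 18
Cheapest is R6–R29–R26–R32 at 11 hops' cost.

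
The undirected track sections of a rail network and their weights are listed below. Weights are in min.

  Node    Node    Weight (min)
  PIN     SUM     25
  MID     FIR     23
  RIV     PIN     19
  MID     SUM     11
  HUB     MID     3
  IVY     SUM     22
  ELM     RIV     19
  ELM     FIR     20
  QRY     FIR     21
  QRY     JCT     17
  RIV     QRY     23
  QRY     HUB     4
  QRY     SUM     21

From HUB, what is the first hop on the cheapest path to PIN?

Compare a few routes:
HUB–MID–SUM–QRY–RIV–PIN: 3+11+21+23+19 = 77
HUB–QRY–RIV–PIN: 4+23+19 = 46
HUB–MID–SUM–PIN: 3+11+25 = 39
HUB–QRY–SUM–PIN: 4+21+25 = 50
The minimum is 39 min via HUB–MID–SUM–PIN.
So from HUB the first move is to MID.

MID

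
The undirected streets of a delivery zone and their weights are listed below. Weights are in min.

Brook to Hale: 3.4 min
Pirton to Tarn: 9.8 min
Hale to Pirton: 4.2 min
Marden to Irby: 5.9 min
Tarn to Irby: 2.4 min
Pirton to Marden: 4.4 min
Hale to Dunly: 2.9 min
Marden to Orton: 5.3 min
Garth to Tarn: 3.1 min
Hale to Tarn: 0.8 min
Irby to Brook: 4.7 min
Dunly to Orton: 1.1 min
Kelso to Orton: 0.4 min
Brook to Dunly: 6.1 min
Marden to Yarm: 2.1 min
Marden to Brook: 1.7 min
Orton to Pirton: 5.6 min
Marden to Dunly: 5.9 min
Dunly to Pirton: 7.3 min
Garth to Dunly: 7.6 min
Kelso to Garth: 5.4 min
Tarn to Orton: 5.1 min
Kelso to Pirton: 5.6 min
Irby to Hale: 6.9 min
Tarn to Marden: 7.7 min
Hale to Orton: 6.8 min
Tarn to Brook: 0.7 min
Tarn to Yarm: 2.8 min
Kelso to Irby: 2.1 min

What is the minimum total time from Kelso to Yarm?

Running Dijkstra from Kelso:
Kelso: 0
Orton: 0.4  (via Kelso)
Dunly: 1.5  (via Orton)
Irby: 2.1  (via Kelso)
Hale: 4.4  (via Dunly)
Tarn: 4.5  (via Irby)
Brook: 5.2  (via Tarn)
Garth: 5.4  (via Kelso)
Pirton: 5.6  (via Kelso)
Marden: 5.7  (via Orton)
Yarm: 7.3  (via Tarn)
Shortest route: Kelso–Irby–Tarn–Yarm = 7.3 min.

7.3 min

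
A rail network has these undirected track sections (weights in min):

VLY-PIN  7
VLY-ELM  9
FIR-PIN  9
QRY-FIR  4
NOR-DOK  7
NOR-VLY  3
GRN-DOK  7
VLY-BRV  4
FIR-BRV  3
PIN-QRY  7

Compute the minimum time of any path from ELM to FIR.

16 min

Shortest distances from ELM:
ELM: 0
VLY: 9  (via ELM)
NOR: 12  (via VLY)
BRV: 13  (via VLY)
PIN: 16  (via VLY)
FIR: 16  (via BRV)
Shortest route: ELM → VLY → BRV → FIR = 16 min.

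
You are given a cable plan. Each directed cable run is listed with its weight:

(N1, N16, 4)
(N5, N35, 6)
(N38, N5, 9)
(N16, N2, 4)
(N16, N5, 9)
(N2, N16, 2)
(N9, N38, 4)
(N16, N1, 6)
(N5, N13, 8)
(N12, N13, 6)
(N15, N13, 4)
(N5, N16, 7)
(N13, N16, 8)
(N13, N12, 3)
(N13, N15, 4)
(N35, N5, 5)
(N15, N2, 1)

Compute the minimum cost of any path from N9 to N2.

Enumerating some paths:
N9 → N38 → N5 → N13 → N15 → N2: 4+9+8+4+1 = 26
N9 → N38 → N5 → N16 → N2: 4+9+7+4 = 24
Cheapest is N9 → N38 → N5 → N16 → N2 at 24.

24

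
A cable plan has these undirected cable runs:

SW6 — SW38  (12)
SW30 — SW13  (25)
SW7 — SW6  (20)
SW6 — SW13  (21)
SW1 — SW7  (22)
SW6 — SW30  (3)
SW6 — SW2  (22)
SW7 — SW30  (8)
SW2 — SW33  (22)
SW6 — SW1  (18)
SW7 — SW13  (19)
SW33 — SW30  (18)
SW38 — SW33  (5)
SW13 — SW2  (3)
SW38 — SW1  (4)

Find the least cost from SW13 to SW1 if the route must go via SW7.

41

Best SW13 to SW7: SW13 → SW7 costing 19
Best SW7 to SW1: SW7 → SW1 costing 22
Total via SW7: 19 + 22 = 41.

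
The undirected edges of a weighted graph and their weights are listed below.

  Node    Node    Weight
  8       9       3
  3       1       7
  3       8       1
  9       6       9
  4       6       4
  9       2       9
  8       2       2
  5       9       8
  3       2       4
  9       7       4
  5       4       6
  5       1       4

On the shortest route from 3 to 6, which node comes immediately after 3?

Compare a few routes:
3 → 2 → 8 → 9 → 6: 4+2+3+9 = 18
3 → 8 → 9 → 6: 1+3+9 = 13
Cheapest is 3 → 8 → 9 → 6 at 13.
So from 3 the first move is to 8.

8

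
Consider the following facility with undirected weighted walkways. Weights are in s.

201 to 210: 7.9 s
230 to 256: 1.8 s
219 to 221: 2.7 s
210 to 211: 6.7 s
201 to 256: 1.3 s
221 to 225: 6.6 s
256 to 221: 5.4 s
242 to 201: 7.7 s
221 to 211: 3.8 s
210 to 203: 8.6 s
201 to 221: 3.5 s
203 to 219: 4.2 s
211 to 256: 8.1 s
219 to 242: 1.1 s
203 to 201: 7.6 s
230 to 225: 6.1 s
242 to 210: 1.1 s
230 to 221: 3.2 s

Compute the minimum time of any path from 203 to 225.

Compare a few routes:
203 → 201 → 256 → 230 → 225: 7.6+1.3+1.8+6.1 = 16.8
203 → 201 → 221 → 225: 7.6+3.5+6.6 = 17.7
203 → 219 → 221 → 230 → 225: 4.2+2.7+3.2+6.1 = 16.2
203 → 219 → 221 → 225: 4.2+2.7+6.6 = 13.5
The minimum is 13.5 s via 203 → 219 → 221 → 225.

13.5 s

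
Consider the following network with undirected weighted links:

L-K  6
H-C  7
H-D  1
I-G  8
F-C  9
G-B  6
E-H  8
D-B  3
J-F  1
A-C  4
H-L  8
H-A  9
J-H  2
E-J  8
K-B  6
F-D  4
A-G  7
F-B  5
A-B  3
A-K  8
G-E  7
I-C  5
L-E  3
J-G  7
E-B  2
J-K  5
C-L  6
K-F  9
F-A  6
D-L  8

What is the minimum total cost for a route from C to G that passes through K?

24

Shortest C→K: C → A → K = 12
Best K to G: K → J → G costing 12
Total via K: 12 + 12 = 24.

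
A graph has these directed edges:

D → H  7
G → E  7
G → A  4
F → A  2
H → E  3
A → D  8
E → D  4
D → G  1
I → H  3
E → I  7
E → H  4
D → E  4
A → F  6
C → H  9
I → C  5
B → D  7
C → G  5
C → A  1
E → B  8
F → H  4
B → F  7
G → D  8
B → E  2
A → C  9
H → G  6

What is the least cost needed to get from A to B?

20

Enumerating some paths:
A–D–E–B: 8+4+8 = 20
A–F–H–E–B: 6+4+3+8 = 21
Cheapest is A–D–E–B at 20.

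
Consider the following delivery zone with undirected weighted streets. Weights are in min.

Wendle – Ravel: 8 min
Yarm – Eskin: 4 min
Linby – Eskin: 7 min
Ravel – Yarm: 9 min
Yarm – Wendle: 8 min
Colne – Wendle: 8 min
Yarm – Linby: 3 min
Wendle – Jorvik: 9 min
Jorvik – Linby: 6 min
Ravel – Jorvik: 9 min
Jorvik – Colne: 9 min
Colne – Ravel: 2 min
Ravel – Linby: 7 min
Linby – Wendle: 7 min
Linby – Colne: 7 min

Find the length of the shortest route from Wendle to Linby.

Compare a few routes:
Wendle → Jorvik → Linby: 9+6 = 15
Wendle → Yarm → Linby: 8+3 = 11
Wendle → Linby: 7 = 7
The minimum is 7 min via Wendle → Linby.

7 min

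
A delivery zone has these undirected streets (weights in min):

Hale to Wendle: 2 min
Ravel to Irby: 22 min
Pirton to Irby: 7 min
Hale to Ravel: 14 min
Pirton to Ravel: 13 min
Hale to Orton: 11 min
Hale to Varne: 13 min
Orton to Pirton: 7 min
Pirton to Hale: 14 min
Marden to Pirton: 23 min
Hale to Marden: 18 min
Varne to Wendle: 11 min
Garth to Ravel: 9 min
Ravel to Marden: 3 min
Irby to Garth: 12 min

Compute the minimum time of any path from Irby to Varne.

34 min

Compare a few routes:
Irby - Pirton - Ravel - Hale - Varne: 7+13+14+13 = 47
Irby - Pirton - Hale - Varne: 7+14+13 = 34
Irby - Pirton - Orton - Hale - Varne: 7+7+11+13 = 38
Irby - Pirton - Orton - Hale - Wendle - Varne: 7+7+11+2+11 = 38
The minimum is 34 min via Irby - Pirton - Hale - Varne.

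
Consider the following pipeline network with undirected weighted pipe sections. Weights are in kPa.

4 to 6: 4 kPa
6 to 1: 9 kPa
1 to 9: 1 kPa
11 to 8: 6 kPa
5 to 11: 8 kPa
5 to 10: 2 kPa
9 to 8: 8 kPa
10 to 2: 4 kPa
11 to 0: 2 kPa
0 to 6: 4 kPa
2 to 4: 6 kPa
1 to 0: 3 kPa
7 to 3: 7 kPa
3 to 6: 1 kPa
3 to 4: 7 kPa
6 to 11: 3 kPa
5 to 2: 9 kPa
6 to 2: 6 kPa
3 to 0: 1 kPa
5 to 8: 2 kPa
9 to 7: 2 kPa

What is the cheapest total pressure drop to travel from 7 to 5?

Running Dijkstra from 7:
7: 0
9: 2  (via 7)
1: 3  (via 9)
0: 6  (via 1)
3: 7  (via 7)
6: 8  (via 3)
11: 8  (via 0)
8: 10  (via 9)
4: 12  (via 6)
5: 12  (via 8)
Shortest route: 7 → 9 → 8 → 5 = 12 kPa.

12 kPa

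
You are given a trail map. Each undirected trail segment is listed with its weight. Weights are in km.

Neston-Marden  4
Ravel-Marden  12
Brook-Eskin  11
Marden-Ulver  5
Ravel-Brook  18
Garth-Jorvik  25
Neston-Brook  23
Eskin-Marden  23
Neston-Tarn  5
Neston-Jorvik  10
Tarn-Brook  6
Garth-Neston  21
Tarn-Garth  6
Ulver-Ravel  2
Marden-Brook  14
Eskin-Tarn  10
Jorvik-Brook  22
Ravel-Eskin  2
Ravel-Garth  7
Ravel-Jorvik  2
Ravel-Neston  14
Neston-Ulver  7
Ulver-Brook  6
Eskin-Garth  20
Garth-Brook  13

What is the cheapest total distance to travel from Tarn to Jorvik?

14 km

Compare a few routes:
Tarn–Neston–Jorvik: 5+10 = 15
Tarn–Eskin–Ravel–Jorvik: 10+2+2 = 14
Cheapest is Tarn–Eskin–Ravel–Jorvik at 14 km.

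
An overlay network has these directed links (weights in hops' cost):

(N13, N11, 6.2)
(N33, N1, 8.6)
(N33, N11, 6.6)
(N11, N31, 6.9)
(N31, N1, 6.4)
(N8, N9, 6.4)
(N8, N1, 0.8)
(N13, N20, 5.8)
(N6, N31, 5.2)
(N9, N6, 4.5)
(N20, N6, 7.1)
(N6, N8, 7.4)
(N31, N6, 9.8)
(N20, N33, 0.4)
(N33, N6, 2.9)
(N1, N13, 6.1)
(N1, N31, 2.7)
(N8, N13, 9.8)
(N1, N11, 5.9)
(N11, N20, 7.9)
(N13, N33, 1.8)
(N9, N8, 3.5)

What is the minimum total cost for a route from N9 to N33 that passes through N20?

16.6 hops' cost

Shortest N9→N20: N9 → N8 → N1 → N13 → N20 = 16.2
Best N20 to N33: N20 → N33 costing 0.4
Total via N20: 16.2 + 0.4 = 16.6 hops' cost.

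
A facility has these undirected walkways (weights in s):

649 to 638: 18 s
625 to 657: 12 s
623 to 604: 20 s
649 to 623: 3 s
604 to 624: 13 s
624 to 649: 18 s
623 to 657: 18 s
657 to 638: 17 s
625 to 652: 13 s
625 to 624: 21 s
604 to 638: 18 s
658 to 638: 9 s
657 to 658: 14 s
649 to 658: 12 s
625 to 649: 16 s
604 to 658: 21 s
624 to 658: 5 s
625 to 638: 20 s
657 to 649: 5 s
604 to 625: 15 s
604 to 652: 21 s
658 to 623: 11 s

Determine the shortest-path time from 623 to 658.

Shortest distances from 623:
623: 0
649: 3  (via 623)
657: 8  (via 649)
658: 11  (via 623)
Shortest route: 623–658 = 11 s.

11 s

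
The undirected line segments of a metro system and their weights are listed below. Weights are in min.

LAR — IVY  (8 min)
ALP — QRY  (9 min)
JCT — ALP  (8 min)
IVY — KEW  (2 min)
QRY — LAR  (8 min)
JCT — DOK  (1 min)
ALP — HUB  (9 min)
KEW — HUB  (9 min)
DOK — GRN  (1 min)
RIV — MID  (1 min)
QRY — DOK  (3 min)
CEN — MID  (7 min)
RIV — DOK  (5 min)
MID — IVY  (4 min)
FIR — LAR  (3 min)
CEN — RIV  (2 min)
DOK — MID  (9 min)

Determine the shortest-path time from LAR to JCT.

Shortest distances from LAR:
LAR: 0
FIR: 3  (via LAR)
QRY: 8  (via LAR)
IVY: 8  (via LAR)
KEW: 10  (via IVY)
DOK: 11  (via QRY)
JCT: 12  (via DOK)
Shortest route: LAR–QRY–DOK–JCT = 12 min.

12 min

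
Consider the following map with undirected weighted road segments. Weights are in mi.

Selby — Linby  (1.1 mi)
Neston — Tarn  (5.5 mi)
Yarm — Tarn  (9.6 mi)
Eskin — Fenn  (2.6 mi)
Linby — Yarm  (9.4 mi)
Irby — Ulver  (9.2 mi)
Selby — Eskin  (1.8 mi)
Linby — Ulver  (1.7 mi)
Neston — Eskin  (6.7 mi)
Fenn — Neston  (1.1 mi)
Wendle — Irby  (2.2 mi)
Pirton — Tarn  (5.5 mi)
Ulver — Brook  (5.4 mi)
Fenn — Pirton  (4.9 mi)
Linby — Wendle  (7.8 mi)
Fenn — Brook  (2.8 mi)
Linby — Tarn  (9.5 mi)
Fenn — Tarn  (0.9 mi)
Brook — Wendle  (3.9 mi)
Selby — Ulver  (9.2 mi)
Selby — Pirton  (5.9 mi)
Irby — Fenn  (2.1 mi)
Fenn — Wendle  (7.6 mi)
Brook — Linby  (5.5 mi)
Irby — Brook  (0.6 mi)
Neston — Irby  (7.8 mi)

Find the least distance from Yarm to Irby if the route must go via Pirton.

22.1 mi

Shortest Yarm→Pirton: Yarm–Tarn–Pirton = 15.1
Best Pirton to Irby: Pirton–Fenn–Irby costing 7
Total via Pirton: 15.1 + 7 = 22.1 mi.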